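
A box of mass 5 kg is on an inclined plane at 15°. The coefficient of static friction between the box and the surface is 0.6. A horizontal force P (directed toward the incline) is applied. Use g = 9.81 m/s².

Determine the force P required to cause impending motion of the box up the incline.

P ≈ 50.7 N

At impending motion up the slope, friction acts down-slope at its limit: f = μ_s N.
Perpendicular to the incline: N = m g cos θ + P sin θ.
Along the incline: P cos θ = m g sin θ + μ_s N = m g sin θ + μ_s (m g cos θ + P sin θ).
Solving, P (cos θ − μ_s sin θ) = m g (sin θ + μ_s cos θ), so P = 5×9.81×(sin 15° + 0.6 cos 15°)/(cos 15° − 0.6 sin 15°) = 49.1×0.8384/0.8106 = 50.7 N.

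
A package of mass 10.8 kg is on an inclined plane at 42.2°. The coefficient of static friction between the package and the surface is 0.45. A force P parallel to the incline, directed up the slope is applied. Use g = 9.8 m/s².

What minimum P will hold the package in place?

P_min ≈ 35.8 N

The package tends to slide down (tan θ > μ_s), so at the point of impending slip friction acts up-slope at its limit: f = μ_s N.
P is parallel to the surface, so N = m g cos θ = 78.4 N.
Along the incline: P + μ_s N = m g sin θ, so P = 71.1 − 0.45×78.4 = 35.8 N.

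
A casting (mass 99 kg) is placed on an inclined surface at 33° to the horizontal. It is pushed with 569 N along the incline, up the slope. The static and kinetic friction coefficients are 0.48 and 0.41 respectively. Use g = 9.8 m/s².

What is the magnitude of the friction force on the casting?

f ≈ 40.6 N (down the incline)

Perpendicular to the surface, N = m g cos θ = 99·9.8·cos 33° = 813.7 N.
The friction needed for equilibrium is m g sin θ − P = 528.4 − 569 = -40.59 N, measured positive up-slope.
Maximum static friction available: μ_s N = 0.48 × 813.7 = 390.6 N.
Since |-40.59| ≤ 390.6 N, the casting remains in static equilibrium and friction takes exactly the required value.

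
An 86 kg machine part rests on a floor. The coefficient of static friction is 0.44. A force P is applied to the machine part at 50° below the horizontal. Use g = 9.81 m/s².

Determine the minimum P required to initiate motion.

P ≈ 1210 N

N = m g + P sin α (the push presses the machine part into the floor).
At impending slip, P cos α = μ_s N = μ_s (m g + P sin α).
Solving: P (cos α − μ_s sin α) = μ_s m g → P = 0.44×844/(cos 50° − 0.44 sin 50°) = 371/0.3057 = 1210 N.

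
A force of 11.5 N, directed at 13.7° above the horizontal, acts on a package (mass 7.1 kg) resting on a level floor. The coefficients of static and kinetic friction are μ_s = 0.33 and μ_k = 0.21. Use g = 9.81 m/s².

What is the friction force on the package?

N = m g − P sin α = 69.65 − 11.5×sin 13.7° = 66.93 N.
Horizontally, friction must balance P cos α = 11.17 N.
μ_s N = 0.33 × 66.93 = 22.09 N.
11.17 ≤ 22.09 N → static; friction equals the required 11.2 N.

f ≈ 11.2 N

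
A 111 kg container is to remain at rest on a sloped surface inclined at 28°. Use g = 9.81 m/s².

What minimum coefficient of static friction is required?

μ_s,min ≈ 0.532

At the slip threshold m g sin θ = μ_s m g cos θ, so μ_s,min = tan θ.
μ_s,min = tan 28° = 0.532.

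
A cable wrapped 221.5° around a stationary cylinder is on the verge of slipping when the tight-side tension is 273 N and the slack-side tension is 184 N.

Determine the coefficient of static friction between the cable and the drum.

μ ≈ 0.102

T₂/T₁ = e^{μβ} → μ = ln(T₂/T₁)/β.
β = 221.5° = 3.866 rad.
μ = ln(273/184)/3.866 = ln(1.484)/3.866 = 0.102.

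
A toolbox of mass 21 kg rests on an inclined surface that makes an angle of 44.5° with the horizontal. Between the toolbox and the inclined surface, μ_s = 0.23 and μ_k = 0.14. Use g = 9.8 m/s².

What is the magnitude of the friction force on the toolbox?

The normal reaction is N = m g cos θ = 146.8 N.
Along the slope the weight component is m g sin θ = 144.2 N; friction must supply exactly this, acting up-slope.
Maximum static friction available: μ_s N = 0.23 × 146.8 = 33.76 N.
|144.2| exceeds 33.76 N, so the toolbox slips down-slope; friction is kinetic, f = μ_k N = 0.14×146.8 = 20.6 N.

f ≈ 20.6 N (up the incline)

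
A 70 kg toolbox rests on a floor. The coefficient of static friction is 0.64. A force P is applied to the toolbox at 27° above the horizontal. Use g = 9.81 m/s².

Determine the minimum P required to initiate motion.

P ≈ 372 N

N = m g − P sin α (the pull lifts the toolbox).
At impending slip, P cos α = μ_s N = μ_s (m g − P sin α).
Solving: P (cos α + μ_s sin α) = μ_s m g → P = 0.64×687/(cos 27° + 0.64 sin 27°) = 439/1.182 = 372 N.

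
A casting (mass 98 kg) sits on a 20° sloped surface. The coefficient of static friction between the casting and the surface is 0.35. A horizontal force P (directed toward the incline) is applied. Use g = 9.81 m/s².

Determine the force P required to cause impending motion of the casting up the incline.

At impending motion up the slope, friction acts down-slope at its limit: f = μ_s N.
Perpendicular to the incline: N = m g cos θ + P sin θ.
Along the incline: P cos θ = m g sin θ + μ_s N = m g sin θ + μ_s (m g cos θ + P sin θ).
Solving, P (cos θ − μ_s sin θ) = m g (sin θ + μ_s cos θ), so P = 98×9.81×(sin 20° + 0.35 cos 20°)/(cos 20° − 0.35 sin 20°) = 961×0.6709/0.82 = 787 N.

P ≈ 787 N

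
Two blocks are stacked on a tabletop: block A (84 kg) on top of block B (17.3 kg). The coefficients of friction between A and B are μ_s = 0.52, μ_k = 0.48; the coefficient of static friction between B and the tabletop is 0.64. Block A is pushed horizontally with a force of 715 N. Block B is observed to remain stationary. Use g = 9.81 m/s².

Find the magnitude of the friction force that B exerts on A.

Between the blocks, N₁ = m_A g = 824 N.
Maximum static friction on A from B: μ_s N₁ = 0.52×824 = 428.5 N.
Since P = 715 N > 428.5 N, A slides on B; the A–B friction is kinetic: f₁ = μ_k N₁ = 0.48×824 = 396 N.
B experiences an equal 396 N forward from A (third law). B is in equilibrium, so the floor supplies f₂ = 396 N of static friction (limit μ_s(m_A+m_B)g = 636 N, not exceeded).

f ≈ 396 N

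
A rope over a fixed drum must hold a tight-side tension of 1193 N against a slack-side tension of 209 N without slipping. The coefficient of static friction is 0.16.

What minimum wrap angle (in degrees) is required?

β_min ≈ 624°

T₂/T₁ = e^{μβ} → β = ln(T₂/T₁)/μ.
β = ln(1193/209)/0.16 = 1.742/0.16 = 10.89 rad.
In degrees: β = 10.89 × 180/π = 624°.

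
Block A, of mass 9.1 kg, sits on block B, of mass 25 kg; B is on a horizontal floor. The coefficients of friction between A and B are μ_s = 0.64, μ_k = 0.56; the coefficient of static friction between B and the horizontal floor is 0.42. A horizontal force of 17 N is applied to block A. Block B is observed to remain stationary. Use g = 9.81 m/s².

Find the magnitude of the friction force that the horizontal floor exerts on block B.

f ≈ 17 N

Between the blocks, N₁ = m_A g = 89.27 N.
So the A–B interface can sustain at most μ_s N₁ = 57.13 N of static friction.
P = 17 N is within that limit, so A and B move together (both at rest); the A–B friction is simply f₁ = P = 17 N.
By Newton's third law B feels 17 N forward from A. With B stationary, the floor's static friction on B balances it: f₂ = 17 N (well within μ_s(m_A+m_B)g = 140.5 N).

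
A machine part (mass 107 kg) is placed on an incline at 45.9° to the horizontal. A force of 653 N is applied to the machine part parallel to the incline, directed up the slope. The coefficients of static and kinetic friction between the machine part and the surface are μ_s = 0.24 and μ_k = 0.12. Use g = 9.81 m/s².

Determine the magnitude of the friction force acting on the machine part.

f ≈ 101 N (up the incline)

Normal force: N = m g cos θ = 107 × 9.81 × cos 45.9° = 730.5 N.
For equilibrium along the incline the friction force must supply f = m g sin θ − P = 753.8 − 653 = 100.8 N (positive meaning up-slope).
Maximum static friction available: μ_s N = 0.24 × 730.5 = 175.3 N.
Since |100.8| ≤ 175.3 N, no slip — friction simply equals what equilibrium demands.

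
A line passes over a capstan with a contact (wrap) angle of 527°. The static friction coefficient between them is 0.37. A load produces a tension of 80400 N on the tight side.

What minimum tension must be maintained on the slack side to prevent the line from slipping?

Capstan equation at impending slip: T_tight/T_slack = e^{μβ}.
β = 527° = 9.198 rad; e^{μβ} = e^{0.37×9.198} = 30.06.
T_slack = T_tight / e^{μβ} = 80400 / 30.06 = 2670 N.

T_min ≈ 2670 N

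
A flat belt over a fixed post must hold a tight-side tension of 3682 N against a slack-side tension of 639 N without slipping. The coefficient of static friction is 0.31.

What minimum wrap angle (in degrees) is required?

β_min ≈ 324°

T₂/T₁ = e^{μβ} → β = ln(T₂/T₁)/μ.
β = ln(3682/639)/0.31 = 1.751/0.31 = 5.649 rad.
In degrees: β = 5.649 × 180/π = 324°.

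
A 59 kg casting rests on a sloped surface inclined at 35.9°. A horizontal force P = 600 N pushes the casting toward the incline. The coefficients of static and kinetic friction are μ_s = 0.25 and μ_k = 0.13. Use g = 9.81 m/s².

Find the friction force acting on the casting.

f ≈ 147 N (down the incline)

Normal direction: N = m g cos θ + P sin θ = 820.7 N.
Along the incline, the net driving force (taking up-slope positive) is P cos θ − m g sin θ = 486 − 339.4 = 146.6 N, so equilibrium requires friction f = -146.6 N (down-slope).
Maximum static friction: μ_s N = 0.25 × 820.7 = 205.2 N.
|f_req| = 146.6 ≤ 205.2 N → the casting is in equilibrium; friction equals the required value.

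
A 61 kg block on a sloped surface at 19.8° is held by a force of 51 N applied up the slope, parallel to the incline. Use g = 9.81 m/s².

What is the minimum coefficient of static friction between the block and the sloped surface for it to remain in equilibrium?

μ_s,min ≈ 0.269

N = m g cos θ = 563 N.
Friction must make up the shortfall along the incline: f = m g sin θ − P = 202.7 − 51 = 151.7 N.
At the threshold f = μ_s N, so μ_s,min = 151.7/563 = 0.269.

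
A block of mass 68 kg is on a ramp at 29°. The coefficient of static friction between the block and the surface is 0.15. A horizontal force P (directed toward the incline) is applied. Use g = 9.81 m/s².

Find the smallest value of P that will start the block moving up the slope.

At impending motion up the slope, friction acts down-slope at its limit: f = μ_s N.
Perpendicular to the incline: N = m g cos θ + P sin θ.
Along the incline: P cos θ = m g sin θ + μ_s N = m g sin θ + μ_s (m g cos θ + P sin θ).
Solving, P (cos θ − μ_s sin θ) = m g (sin θ + μ_s cos θ), so P = 68×9.81×(sin 29° + 0.15 cos 29°)/(cos 29° − 0.15 sin 29°) = 667×0.616/0.8019 = 512 N.

P ≈ 512 N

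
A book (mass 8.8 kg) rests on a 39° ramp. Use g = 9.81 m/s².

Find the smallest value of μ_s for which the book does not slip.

μ_s,min ≈ 0.81

At the slip threshold m g sin θ = μ_s m g cos θ, so μ_s,min = tan θ.
μ_s,min = tan 39° = 0.81.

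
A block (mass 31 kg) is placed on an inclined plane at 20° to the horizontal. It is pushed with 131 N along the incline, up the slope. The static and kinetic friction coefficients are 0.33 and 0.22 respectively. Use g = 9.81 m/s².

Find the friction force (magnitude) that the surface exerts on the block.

f ≈ 27 N (down the incline)

Perpendicular to the surface, N = m g cos θ = 31·9.81·cos 20° = 285.8 N.
Parallel to the incline, ΣF = 0 gives f = m g sin θ − P = 104 − 131 = -26.99 N (up-slope positive).
Maximum static friction available: μ_s N = 0.33 × 285.8 = 94.3 N.
Since |-26.99| ≤ 94.3 N, no slip — friction simply equals what equilibrium demands.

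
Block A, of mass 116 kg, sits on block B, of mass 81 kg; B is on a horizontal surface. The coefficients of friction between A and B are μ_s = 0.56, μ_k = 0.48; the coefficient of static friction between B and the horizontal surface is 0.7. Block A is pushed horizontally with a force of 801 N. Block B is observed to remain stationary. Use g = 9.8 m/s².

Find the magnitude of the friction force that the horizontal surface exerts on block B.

f ≈ 546 N

The normal force B exerts on A is simply A's weight, N₁ = 1137 N.
Maximum static friction on A from B: μ_s N₁ = 0.56×1137 = 636.6 N.
Since P = 801 N > 636.6 N, A slides on B; the A–B friction is kinetic: f₁ = μ_k N₁ = 0.48×1137 = 546 N.
By Newton's third law B feels 546 N forward from A. With B stationary, the floor's static friction on B balances it: f₂ = 546 N (well within μ_s(m_A+m_B)g = 1351 N).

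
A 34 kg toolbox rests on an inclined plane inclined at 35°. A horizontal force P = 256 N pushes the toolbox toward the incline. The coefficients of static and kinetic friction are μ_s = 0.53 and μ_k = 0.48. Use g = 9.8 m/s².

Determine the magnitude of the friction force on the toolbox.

The horizontal push has a component P sin θ into the surface, so N = m g cos θ + P sin θ = 272.9 + 146.8 = 419.8 N.
Along the incline, the net driving force (taking up-slope positive) is P cos θ − m g sin θ = 209.7 − 191.1 = 18.59 N, so equilibrium requires friction f = -18.59 N (down-slope).
Maximum static friction: μ_s N = 0.53 × 419.8 = 222.5 N.
Since 18.59 N is within the 222.5 N limit, the toolbox stays put and friction is exactly 18.6 N.

f ≈ 18.6 N (down the incline)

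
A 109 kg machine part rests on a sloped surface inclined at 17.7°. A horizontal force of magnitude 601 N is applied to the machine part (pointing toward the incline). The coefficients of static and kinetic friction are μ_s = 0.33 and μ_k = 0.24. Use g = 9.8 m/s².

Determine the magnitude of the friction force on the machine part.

f ≈ 248 N (down the incline)

The horizontal push has a component P sin θ into the surface, so N = m g cos θ + P sin θ = 1018 + 182.7 = 1200 N.
Parallel to the incline: P cos θ − m g sin θ = 572.5 − 324.8 = 247.8 N; the friction needed to balance this is 247.8 N acting down the slope.
The limit of static friction is μ_s N = 396.1 N.
|f_req| = 247.8 ≤ 396.1 N → the machine part is in equilibrium; friction equals the required value.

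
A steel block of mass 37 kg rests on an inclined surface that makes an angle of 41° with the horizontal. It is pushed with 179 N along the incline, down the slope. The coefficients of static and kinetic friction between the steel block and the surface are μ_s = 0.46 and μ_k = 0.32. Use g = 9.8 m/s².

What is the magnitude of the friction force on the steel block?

Perpendicular to the surface, N = m g cos θ = 37·9.8·cos 41° = 273.7 N.
For equilibrium along the incline the friction force must supply f = m g sin θ + P = 237.9 + 179 = 416.9 N (positive meaning up-slope).
Static friction can supply at most μ_s N = 125.9 N.
|416.9| exceeds 125.9 N, so the steel block slips down-slope; friction is kinetic, f = μ_k N = 0.32×273.7 = 87.6 N.

f ≈ 87.6 N (up the incline)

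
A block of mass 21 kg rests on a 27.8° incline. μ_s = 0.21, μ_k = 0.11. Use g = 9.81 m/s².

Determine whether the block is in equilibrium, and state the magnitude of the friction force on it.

N = m g cos θ = 182 N.
Down-slope weight component: m g sin θ = 96.1 N.
μ_s N = 38.3 N.
96.1 > 38.3 N, so it slides; kinetic friction f = μ_k N = 0.11×182 = 20 N.

f ≈ 20 N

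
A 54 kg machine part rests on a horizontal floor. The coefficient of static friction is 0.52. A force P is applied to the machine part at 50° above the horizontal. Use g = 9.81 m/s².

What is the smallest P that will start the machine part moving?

N = m g − P sin α (the pull lifts the machine part).
At impending slip, P cos α = μ_s N = μ_s (m g − P sin α).
Solving: P (cos α + μ_s sin α) = μ_s m g → P = 0.52×530/(cos 50° + 0.52 sin 50°) = 275/1.041 = 265 N.

P ≈ 265 N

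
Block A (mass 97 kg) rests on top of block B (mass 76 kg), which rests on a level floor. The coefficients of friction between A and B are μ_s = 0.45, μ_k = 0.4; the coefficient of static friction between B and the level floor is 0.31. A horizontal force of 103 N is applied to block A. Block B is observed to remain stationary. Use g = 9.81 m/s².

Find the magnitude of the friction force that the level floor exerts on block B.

f ≈ 103 N

Between the blocks, N₁ = m_A g = 951.6 N.
Maximum static friction on A from B: μ_s N₁ = 0.45×951.6 = 428.2 N.
Since P = 103 N ≤ 428.2 N, A does not slip on B; friction on A equals P = 103 N.
By Newton's third law B feels 103 N forward from A. With B stationary, the floor's static friction on B balances it: f₂ = 103 N (well within μ_s(m_A+m_B)g = 526.1 N).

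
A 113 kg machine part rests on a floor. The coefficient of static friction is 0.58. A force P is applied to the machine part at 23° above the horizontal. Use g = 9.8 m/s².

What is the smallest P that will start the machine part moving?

N = m g − P sin α (the pull lifts the machine part).
At impending slip, P cos α = μ_s N = μ_s (m g − P sin α).
Solving: P (cos α + μ_s sin α) = μ_s m g → P = 0.58×1110/(cos 23° + 0.58 sin 23°) = 642/1.147 = 560 N.

P ≈ 560 N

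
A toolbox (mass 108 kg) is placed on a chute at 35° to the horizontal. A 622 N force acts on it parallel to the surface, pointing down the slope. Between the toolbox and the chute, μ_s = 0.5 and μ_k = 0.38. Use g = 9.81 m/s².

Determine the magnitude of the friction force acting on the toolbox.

Perpendicular to the surface, N = m g cos θ = 108·9.81·cos 35° = 867.9 N.
Parallel to the incline, ΣF = 0 gives f = m g sin θ + P = 607.7 + 622 = 1230 N (up-slope positive).
The static-friction ceiling is μ_s N = 0.5 × 867.9 = 433.9 N.
|1230| exceeds 433.9 N, so the toolbox slips down-slope; friction is kinetic, f = μ_k N = 0.38×867.9 = 330 N.

f ≈ 330 N (up the incline)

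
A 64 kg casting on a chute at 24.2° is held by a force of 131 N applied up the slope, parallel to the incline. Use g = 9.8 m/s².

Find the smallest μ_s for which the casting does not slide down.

μ_s,min ≈ 0.22

N = m g cos θ = 572.1 N.
Friction must make up the shortfall along the incline: f = m g sin θ − P = 257.1 − 131 = 126.1 N.
At the threshold f = μ_s N, so μ_s,min = 126.1/572.1 = 0.22.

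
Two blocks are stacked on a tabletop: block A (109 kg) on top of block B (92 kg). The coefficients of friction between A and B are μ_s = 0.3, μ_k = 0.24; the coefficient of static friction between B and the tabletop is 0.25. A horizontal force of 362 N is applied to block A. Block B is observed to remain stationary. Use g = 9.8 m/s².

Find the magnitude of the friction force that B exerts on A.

Normal force at the A–B interface: N₁ = m_A g = 1068 N.
Maximum static friction on A from B: μ_s N₁ = 0.3×1068 = 320.5 N.
P = 362 N exceeds that limit, so A slips over B and the interface friction becomes kinetic: f₁ = μ_k N₁ = 0.24×1068 = 256 N.
By Newton's third law B feels 256 N forward from A. With B stationary, the floor's static friction on B balances it: f₂ = 256 N (well within μ_s(m_A+m_B)g = 492.5 N).

f ≈ 256 N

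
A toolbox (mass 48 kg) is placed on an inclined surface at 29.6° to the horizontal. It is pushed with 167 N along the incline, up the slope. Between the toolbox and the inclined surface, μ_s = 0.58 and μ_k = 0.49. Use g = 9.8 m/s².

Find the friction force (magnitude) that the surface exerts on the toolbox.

Normal force: N = m g cos θ = 48 × 9.8 × cos 29.6° = 409 N.
For equilibrium along the incline the friction force must supply f = m g sin θ − P = 232.4 − 167 = 65.35 N (positive meaning up-slope).
The static-friction ceiling is μ_s N = 0.58 × 409 = 237.2 N.
Since |65.35| ≤ 237.2 N, no slip — friction simply equals what equilibrium demands.

f ≈ 65.4 N (up the incline)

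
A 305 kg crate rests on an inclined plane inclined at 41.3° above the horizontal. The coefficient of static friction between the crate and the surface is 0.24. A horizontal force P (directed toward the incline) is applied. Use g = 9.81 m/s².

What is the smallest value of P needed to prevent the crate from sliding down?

The crate tends to slide down (tan θ > μ_s), so at the point of impending slip friction acts up-slope at its limit: f = μ_s N.
Perpendicular to the incline: N = m g cos θ + P sin θ.
Along the incline: P cos θ + μ_s N = m g sin θ, i.e. P cos θ + μ_s (m g cos θ + P sin θ) = m g sin θ.
Solving, P (cos θ + μ_s sin θ) = m g (sin θ − μ_s cos θ), so P = 2990×0.4797/0.9097 = 1580 N.

P_min ≈ 1580 N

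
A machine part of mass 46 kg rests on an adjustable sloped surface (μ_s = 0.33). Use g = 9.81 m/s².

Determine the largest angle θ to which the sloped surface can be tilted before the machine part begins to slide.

θ_max ≈ 18.3°

At the slip threshold, m g sin θ = μ_s · m g cos θ, so tan θ = μ_s.
θ_max = arctan(0.33) = 18.3°.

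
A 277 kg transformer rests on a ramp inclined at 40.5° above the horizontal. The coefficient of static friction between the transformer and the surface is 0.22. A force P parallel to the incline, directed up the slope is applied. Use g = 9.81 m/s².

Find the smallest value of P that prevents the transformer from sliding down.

P_min ≈ 1310 N

The transformer tends to slide down (tan θ > μ_s), so at the point of impending slip friction acts up-slope at its limit: f = μ_s N.
P is parallel to the surface, so N = m g cos θ = 2070 N.
Along the incline: P + μ_s N = m g sin θ, so P = 1760 − 0.22×2070 = 1310 N.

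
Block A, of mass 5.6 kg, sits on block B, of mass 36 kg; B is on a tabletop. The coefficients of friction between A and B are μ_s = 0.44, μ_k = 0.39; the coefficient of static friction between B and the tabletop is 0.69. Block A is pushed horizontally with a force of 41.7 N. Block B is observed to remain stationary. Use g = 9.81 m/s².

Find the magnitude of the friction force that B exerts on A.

The normal force B exerts on A is simply A's weight, N₁ = 54.94 N.
Maximum static friction on A from B: μ_s N₁ = 0.44×54.94 = 24.17 N.
Since P = 41.7 N > 24.17 N, A slides on B; the A–B friction is kinetic: f₁ = μ_k N₁ = 0.39×54.94 = 21.4 N.
By Newton's third law B feels 21.4 N forward from A. With B stationary, the floor's static friction on B balances it: f₂ = 21.4 N (well within μ_s(m_A+m_B)g = 281.6 N).

f ≈ 21.4 N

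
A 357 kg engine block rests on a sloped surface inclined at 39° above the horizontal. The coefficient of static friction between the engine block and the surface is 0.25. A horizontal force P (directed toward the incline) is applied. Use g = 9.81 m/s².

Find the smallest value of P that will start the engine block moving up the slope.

P ≈ 4650 N

At impending motion up the slope, friction acts down-slope at its limit: f = μ_s N.
Perpendicular to the incline: N = m g cos θ + P sin θ.
Along the incline: P cos θ = m g sin θ + μ_s N = m g sin θ + μ_s (m g cos θ + P sin θ).
Solving, P (cos θ − μ_s sin θ) = m g (sin θ + μ_s cos θ), so P = 357×9.81×(sin 39° + 0.25 cos 39°)/(cos 39° − 0.25 sin 39°) = 3500×0.8236/0.6198 = 4650 N.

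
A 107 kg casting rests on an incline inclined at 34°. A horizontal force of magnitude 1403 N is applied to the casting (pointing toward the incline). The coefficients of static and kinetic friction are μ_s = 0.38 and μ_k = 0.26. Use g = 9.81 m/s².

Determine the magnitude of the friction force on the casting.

f ≈ 576 N (down the incline)

The horizontal push has a component P sin θ into the surface, so N = m g cos θ + P sin θ = 870.2 + 784.5 = 1655 N.
Parallel to the incline: P cos θ − m g sin θ = 1163 − 587 = 576.2 N; the friction needed to balance this is 576.2 N acting down the slope.
Maximum static friction: μ_s N = 0.38 × 1655 = 628.8 N.
|f_req| = 576.2 ≤ 628.8 N → the casting is in equilibrium; friction equals the required value.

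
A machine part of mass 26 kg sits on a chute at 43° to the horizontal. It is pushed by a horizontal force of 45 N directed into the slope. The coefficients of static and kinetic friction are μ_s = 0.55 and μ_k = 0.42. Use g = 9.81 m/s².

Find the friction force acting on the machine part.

Normal direction: N = m g cos θ + P sin θ = 217.2 N.
Along the incline, the net driving force (taking up-slope positive) is P cos θ − m g sin θ = 32.91 − 174 = -141 N, so equilibrium requires friction f = 141 N (up-slope).
The limit of static friction is μ_s N = 119.5 N.
The required 141 N exceeds the static limit, so the machine part slides down-slope and f = μ_k N = 0.42×217.2 = 91.2 N.

f ≈ 91.2 N (up the incline)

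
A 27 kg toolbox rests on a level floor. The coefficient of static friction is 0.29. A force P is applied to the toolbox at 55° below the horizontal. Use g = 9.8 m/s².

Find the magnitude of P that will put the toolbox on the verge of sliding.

N = m g + P sin α (the push presses the toolbox into the level floor).
At impending slip, P cos α = μ_s N = μ_s (m g + P sin α).
Solving: P (cos α − μ_s sin α) = μ_s m g → P = 0.29×265/(cos 55° − 0.29 sin 55°) = 76.7/0.336 = 228 N.

P ≈ 228 N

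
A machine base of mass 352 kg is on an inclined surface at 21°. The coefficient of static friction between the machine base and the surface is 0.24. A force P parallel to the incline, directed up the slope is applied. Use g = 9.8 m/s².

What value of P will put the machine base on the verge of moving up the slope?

P ≈ 2010 N

At impending motion up the slope, friction acts down-slope at its limit: f = μ_s N.
P is parallel to the surface, so N = m g cos θ = 3220 N.
Along the incline: P = m g sin θ + μ_s N = 1240 + 0.24×3220 = 2010 N.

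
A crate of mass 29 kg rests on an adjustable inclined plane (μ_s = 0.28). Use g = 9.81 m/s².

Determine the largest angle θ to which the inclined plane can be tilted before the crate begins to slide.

At the slip threshold, m g sin θ = μ_s · m g cos θ, so tan θ = μ_s.
θ_max = arctan(0.28) = 15.6°.

θ_max ≈ 15.6°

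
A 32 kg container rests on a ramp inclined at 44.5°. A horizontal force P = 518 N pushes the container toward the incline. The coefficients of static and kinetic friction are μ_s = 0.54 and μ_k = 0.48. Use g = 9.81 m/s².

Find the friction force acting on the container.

Normal direction: N = m g cos θ + P sin θ = 587 N.
Parallel to the incline: P cos θ − m g sin θ = 369.5 − 220 = 149.4 N; the friction needed to balance this is 149.4 N acting down the slope.
The limit of static friction is μ_s N = 317 N.
|f_req| = 149.4 ≤ 317 N → the container is in equilibrium; friction equals the required value.

f ≈ 149 N (down the incline)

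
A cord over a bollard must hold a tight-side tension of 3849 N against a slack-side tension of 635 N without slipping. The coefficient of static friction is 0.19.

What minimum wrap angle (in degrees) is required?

β_min ≈ 543°

T₂/T₁ = e^{μβ} → β = ln(T₂/T₁)/μ.
β = ln(3849/635)/0.19 = 1.802/0.19 = 9.484 rad.
In degrees: β = 9.484 × 180/π = 543°.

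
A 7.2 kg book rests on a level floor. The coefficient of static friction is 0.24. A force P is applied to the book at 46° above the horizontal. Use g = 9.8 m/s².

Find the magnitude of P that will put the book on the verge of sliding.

N = m g − P sin α (the pull lifts the book).
At impending slip, P cos α = μ_s N = μ_s (m g − P sin α).
Solving: P (cos α + μ_s sin α) = μ_s m g → P = 0.24×70.6/(cos 46° + 0.24 sin 46°) = 16.9/0.8673 = 19.5 N.

P ≈ 19.5 N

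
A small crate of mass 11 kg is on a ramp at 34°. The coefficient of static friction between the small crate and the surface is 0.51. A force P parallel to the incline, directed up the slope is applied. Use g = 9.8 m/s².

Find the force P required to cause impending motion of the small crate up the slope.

P ≈ 106 N

At impending motion up the slope, friction acts down-slope at its limit: f = μ_s N.
P is parallel to the surface, so N = m g cos θ = 89.4 N.
Along the incline: P = m g sin θ + μ_s N = 60.3 + 0.51×89.4 = 106 N.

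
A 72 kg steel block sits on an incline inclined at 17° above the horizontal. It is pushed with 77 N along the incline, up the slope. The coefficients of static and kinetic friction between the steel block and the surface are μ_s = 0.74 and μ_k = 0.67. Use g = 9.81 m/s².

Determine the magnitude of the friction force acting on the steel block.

Perpendicular to the surface, N = m g cos θ = 72·9.81·cos 17° = 675.5 N.
Parallel to the incline, ΣF = 0 gives f = m g sin θ − P = 206.5 − 77 = 129.5 N (up-slope positive).
Static friction can supply at most μ_s N = 499.8 N.
Since |129.5| ≤ 499.8 N, no slip — friction simply equals what equilibrium demands.

f ≈ 130 N (up the incline)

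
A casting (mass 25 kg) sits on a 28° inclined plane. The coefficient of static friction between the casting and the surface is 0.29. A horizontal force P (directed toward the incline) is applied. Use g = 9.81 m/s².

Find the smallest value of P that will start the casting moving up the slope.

P ≈ 238 N

At impending motion up the slope, friction acts down-slope at its limit: f = μ_s N.
Perpendicular to the incline: N = m g cos θ + P sin θ.
Along the incline: P cos θ = m g sin θ + μ_s N = m g sin θ + μ_s (m g cos θ + P sin θ).
Solving, P (cos θ − μ_s sin θ) = m g (sin θ + μ_s cos θ), so P = 25×9.81×(sin 28° + 0.29 cos 28°)/(cos 28° − 0.29 sin 28°) = 245×0.7255/0.7468 = 238 N.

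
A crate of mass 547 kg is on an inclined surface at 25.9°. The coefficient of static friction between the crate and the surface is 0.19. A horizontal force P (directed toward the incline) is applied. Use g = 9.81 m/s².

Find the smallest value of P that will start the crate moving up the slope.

P ≈ 3990 N

At impending motion up the slope, friction acts down-slope at its limit: f = μ_s N.
Perpendicular to the incline: N = m g cos θ + P sin θ.
Along the incline: P cos θ = m g sin θ + μ_s N = m g sin θ + μ_s (m g cos θ + P sin θ).
Solving, P (cos θ − μ_s sin θ) = m g (sin θ + μ_s cos θ), so P = 547×9.81×(sin 25.9° + 0.19 cos 25.9°)/(cos 25.9° − 0.19 sin 25.9°) = 5370×0.6077/0.8166 = 3990 N.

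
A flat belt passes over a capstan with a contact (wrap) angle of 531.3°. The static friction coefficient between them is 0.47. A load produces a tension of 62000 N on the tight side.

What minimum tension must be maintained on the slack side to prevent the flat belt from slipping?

Capstan equation at impending slip: T_tight/T_slack = e^{μβ}.
β = 531.3° = 9.273 rad; e^{μβ} = e^{0.47×9.273} = 78.12.
T_slack = T_tight / e^{μβ} = 62000 / 78.12 = 794 N.

T_min ≈ 794 N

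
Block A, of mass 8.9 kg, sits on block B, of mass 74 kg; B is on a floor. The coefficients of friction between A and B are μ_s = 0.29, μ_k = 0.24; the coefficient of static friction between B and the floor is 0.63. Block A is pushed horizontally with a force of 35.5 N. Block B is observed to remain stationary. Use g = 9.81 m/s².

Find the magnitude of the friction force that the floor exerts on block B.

Normal force at the A–B interface: N₁ = m_A g = 87.31 N.
Maximum static friction on A from B: μ_s N₁ = 0.29×87.31 = 25.32 N.
Since P = 35.5 N > 25.32 N, A slides on B; the A–B friction is kinetic: f₁ = μ_k N₁ = 0.24×87.31 = 21 N.
B experiences an equal 21 N forward from A (third law). B is in equilibrium, so the floor supplies f₂ = 21 N of static friction (limit μ_s(m_A+m_B)g = 512.3 N, not exceeded).

f ≈ 21 N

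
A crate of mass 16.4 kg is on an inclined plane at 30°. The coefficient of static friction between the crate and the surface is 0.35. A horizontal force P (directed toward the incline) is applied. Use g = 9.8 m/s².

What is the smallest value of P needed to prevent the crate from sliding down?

The crate tends to slide down (tan θ > μ_s), so at the point of impending slip friction acts up-slope at its limit: f = μ_s N.
Perpendicular to the incline: N = m g cos θ + P sin θ.
Along the incline: P cos θ + μ_s N = m g sin θ, i.e. P cos θ + μ_s (m g cos θ + P sin θ) = m g sin θ.
Solving, P (cos θ + μ_s sin θ) = m g (sin θ − μ_s cos θ), so P = 161×0.1969/1.041 = 30.4 N.

P_min ≈ 30.4 N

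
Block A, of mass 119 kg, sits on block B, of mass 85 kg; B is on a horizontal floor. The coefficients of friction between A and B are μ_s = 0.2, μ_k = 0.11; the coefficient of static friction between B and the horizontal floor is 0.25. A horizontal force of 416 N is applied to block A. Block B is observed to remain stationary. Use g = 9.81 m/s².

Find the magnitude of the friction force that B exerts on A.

f ≈ 128 N

Normal force at the A–B interface: N₁ = m_A g = 1167 N.
Maximum static friction on A from B: μ_s N₁ = 0.2×1167 = 233.5 N.
Since P = 416 N > 233.5 N, A slides on B; the A–B friction is kinetic: f₁ = μ_k N₁ = 0.11×1167 = 128 N.
By Newton's third law B feels 128 N forward from A. With B stationary, the floor's static friction on B balances it: f₂ = 128 N (well within μ_s(m_A+m_B)g = 500.3 N).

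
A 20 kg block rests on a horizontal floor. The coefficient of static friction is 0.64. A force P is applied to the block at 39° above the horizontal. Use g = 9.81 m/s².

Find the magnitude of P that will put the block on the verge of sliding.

P ≈ 106 N

N = m g − P sin α (the pull lifts the block).
At impending slip, P cos α = μ_s N = μ_s (m g − P sin α).
Solving: P (cos α + μ_s sin α) = μ_s m g → P = 0.64×196/(cos 39° + 0.64 sin 39°) = 126/1.18 = 106 N.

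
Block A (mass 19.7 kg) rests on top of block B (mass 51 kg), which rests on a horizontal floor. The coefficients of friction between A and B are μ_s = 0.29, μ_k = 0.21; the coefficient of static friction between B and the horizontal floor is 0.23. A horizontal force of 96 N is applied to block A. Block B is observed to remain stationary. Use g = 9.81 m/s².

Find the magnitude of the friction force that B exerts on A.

The normal force B exerts on A is simply A's weight, N₁ = 193.3 N.
Maximum static friction on A from B: μ_s N₁ = 0.29×193.3 = 56.04 N.
P = 96 N exceeds that limit, so A slips over B and the interface friction becomes kinetic: f₁ = μ_k N₁ = 0.21×193.3 = 40.6 N.
By Newton's third law B feels 40.6 N forward from A. With B stationary, the floor's static friction on B balances it: f₂ = 40.6 N (well within μ_s(m_A+m_B)g = 159.5 N).

f ≈ 40.6 N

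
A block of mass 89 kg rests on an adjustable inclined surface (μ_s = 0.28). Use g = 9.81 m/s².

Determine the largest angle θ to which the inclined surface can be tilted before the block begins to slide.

At the slip threshold, m g sin θ = μ_s · m g cos θ, so tan θ = μ_s.
θ_max = arctan(0.28) = 15.6°.

θ_max ≈ 15.6°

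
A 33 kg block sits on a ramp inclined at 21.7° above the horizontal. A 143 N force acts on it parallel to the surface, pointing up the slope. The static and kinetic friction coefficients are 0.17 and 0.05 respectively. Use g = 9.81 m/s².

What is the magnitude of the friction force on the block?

f ≈ 23.3 N (down the incline)

Perpendicular to the surface, N = m g cos θ = 33·9.81·cos 21.7° = 300.8 N.
The friction needed for equilibrium is m g sin θ − P = 119.7 − 143 = -23.3 N, measured positive up-slope.
Maximum static friction available: μ_s N = 0.17 × 300.8 = 51.13 N.
Since |-23.3| ≤ 51.13 N, the block remains in static equilibrium and friction takes exactly the required value.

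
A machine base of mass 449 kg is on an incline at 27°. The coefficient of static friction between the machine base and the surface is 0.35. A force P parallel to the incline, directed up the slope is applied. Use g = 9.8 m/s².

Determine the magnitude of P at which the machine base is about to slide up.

P ≈ 3370 N

At impending motion up the slope, friction acts down-slope at its limit: f = μ_s N.
P is parallel to the surface, so N = m g cos θ = 3920 N.
Along the incline: P = m g sin θ + μ_s N = 2000 + 0.35×3920 = 3370 N.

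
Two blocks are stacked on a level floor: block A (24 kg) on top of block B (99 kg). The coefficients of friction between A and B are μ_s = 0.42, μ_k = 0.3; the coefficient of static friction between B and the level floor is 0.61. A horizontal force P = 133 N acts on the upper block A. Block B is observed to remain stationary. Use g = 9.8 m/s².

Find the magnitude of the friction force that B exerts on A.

Normal force at the A–B interface: N₁ = m_A g = 235.2 N.
So the A–B interface can sustain at most μ_s N₁ = 98.78 N of static friction.
Since P = 133 N > 98.78 N, A slides on B; the A–B friction is kinetic: f₁ = μ_k N₁ = 0.3×235.2 = 70.6 N.
B experiences an equal 70.6 N forward from A (third law). B is in equilibrium, so the floor supplies f₂ = 70.6 N of static friction (limit μ_s(m_A+m_B)g = 735.3 N, not exceeded).

f ≈ 70.6 N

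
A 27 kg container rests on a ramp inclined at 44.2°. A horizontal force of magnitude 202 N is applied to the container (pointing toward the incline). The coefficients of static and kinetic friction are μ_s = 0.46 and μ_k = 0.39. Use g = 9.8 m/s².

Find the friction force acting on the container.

Normal direction: N = m g cos θ + P sin θ = 330.5 N.
Parallel to the incline: P cos θ − m g sin θ = 144.8 − 184.5 = -39.65 N; the friction needed to balance this is 39.65 N acting up the slope.
Maximum static friction: μ_s N = 0.46 × 330.5 = 152 N.
Since 39.65 N is within the 152 N limit, the container stays put and friction is exactly 39.7 N.

f ≈ 39.7 N (up the incline)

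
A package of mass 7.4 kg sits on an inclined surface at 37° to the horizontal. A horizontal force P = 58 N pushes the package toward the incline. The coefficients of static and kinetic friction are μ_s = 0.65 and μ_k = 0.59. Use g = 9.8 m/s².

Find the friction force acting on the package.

Normal direction: N = m g cos θ + P sin θ = 92.82 N.
Parallel to the incline: P cos θ − m g sin θ = 46.32 − 43.64 = 2.677 N; the friction needed to balance this is 2.677 N acting down the slope.
The limit of static friction is μ_s N = 60.33 N.
Since 2.677 N is within the 60.33 N limit, the package stays put and friction is exactly 2.68 N.

f ≈ 2.68 N (down the incline)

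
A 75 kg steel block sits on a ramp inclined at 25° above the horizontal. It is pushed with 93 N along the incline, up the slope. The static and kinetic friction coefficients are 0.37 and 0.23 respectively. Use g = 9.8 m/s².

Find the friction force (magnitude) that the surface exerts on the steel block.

Normal force: N = m g cos θ = 75 × 9.8 × cos 25° = 666.1 N.
The friction needed for equilibrium is m g sin θ − P = 310.6 − 93 = 217.6 N, measured positive up-slope.
The static-friction ceiling is μ_s N = 0.37 × 666.1 = 246.5 N.
Since |217.6| ≤ 246.5 N, no slip — friction simply equals what equilibrium demands.

f ≈ 218 N (up the incline)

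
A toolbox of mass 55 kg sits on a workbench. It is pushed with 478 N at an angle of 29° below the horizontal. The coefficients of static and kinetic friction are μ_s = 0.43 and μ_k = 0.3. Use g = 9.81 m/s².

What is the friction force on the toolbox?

f ≈ 231 N

Vertical equilibrium gives N = m g + P sin α = 771.3 N.
The horizontal driving force is P cos α = 418.1 N, so equilibrium needs friction f = 418.1 N.
The static-friction limit is μ_s N = 331.7 N.
The required friction exceeds μ_s N, so the toolbox moves and f = μ_k N = 231 N.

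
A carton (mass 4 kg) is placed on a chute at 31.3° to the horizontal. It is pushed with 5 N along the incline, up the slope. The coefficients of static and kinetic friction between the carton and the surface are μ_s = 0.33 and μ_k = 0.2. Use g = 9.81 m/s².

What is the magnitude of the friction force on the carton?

The normal reaction is N = m g cos θ = 33.53 N.
Parallel to the incline, ΣF = 0 gives f = m g sin θ − P = 20.39 − 5 = 15.39 N (up-slope positive).
Static friction can supply at most μ_s N = 11.06 N.
|15.39| exceeds 11.06 N, so the carton slips down-slope; friction is kinetic, f = μ_k N = 0.2×33.53 = 6.71 N.

f ≈ 6.71 N (up the incline)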